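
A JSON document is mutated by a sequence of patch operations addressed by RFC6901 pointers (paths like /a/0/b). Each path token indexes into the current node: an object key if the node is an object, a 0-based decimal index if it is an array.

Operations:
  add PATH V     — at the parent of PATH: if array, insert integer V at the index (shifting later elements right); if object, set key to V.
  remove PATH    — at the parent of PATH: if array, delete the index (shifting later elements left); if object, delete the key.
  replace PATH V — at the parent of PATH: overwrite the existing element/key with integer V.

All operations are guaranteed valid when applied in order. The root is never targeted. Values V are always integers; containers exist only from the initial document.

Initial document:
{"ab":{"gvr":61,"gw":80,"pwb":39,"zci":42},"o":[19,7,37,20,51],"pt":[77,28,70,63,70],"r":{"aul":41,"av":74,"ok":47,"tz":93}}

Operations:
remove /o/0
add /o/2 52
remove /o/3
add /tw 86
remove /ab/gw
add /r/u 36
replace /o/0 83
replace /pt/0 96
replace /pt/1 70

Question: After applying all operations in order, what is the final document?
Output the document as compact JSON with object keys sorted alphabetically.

After op 1 (remove /o/0): {"ab":{"gvr":61,"gw":80,"pwb":39,"zci":42},"o":[7,37,20,51],"pt":[77,28,70,63,70],"r":{"aul":41,"av":74,"ok":47,"tz":93}}
After op 2 (add /o/2 52): {"ab":{"gvr":61,"gw":80,"pwb":39,"zci":42},"o":[7,37,52,20,51],"pt":[77,28,70,63,70],"r":{"aul":41,"av":74,"ok":47,"tz":93}}
After op 3 (remove /o/3): {"ab":{"gvr":61,"gw":80,"pwb":39,"zci":42},"o":[7,37,52,51],"pt":[77,28,70,63,70],"r":{"aul":41,"av":74,"ok":47,"tz":93}}
After op 4 (add /tw 86): {"ab":{"gvr":61,"gw":80,"pwb":39,"zci":42},"o":[7,37,52,51],"pt":[77,28,70,63,70],"r":{"aul":41,"av":74,"ok":47,"tz":93},"tw":86}
After op 5 (remove /ab/gw): {"ab":{"gvr":61,"pwb":39,"zci":42},"o":[7,37,52,51],"pt":[77,28,70,63,70],"r":{"aul":41,"av":74,"ok":47,"tz":93},"tw":86}
After op 6 (add /r/u 36): {"ab":{"gvr":61,"pwb":39,"zci":42},"o":[7,37,52,51],"pt":[77,28,70,63,70],"r":{"aul":41,"av":74,"ok":47,"tz":93,"u":36},"tw":86}
After op 7 (replace /o/0 83): {"ab":{"gvr":61,"pwb":39,"zci":42},"o":[83,37,52,51],"pt":[77,28,70,63,70],"r":{"aul":41,"av":74,"ok":47,"tz":93,"u":36},"tw":86}
After op 8 (replace /pt/0 96): {"ab":{"gvr":61,"pwb":39,"zci":42},"o":[83,37,52,51],"pt":[96,28,70,63,70],"r":{"aul":41,"av":74,"ok":47,"tz":93,"u":36},"tw":86}
After op 9 (replace /pt/1 70): {"ab":{"gvr":61,"pwb":39,"zci":42},"o":[83,37,52,51],"pt":[96,70,70,63,70],"r":{"aul":41,"av":74,"ok":47,"tz":93,"u":36},"tw":86}

Answer: {"ab":{"gvr":61,"pwb":39,"zci":42},"o":[83,37,52,51],"pt":[96,70,70,63,70],"r":{"aul":41,"av":74,"ok":47,"tz":93,"u":36},"tw":86}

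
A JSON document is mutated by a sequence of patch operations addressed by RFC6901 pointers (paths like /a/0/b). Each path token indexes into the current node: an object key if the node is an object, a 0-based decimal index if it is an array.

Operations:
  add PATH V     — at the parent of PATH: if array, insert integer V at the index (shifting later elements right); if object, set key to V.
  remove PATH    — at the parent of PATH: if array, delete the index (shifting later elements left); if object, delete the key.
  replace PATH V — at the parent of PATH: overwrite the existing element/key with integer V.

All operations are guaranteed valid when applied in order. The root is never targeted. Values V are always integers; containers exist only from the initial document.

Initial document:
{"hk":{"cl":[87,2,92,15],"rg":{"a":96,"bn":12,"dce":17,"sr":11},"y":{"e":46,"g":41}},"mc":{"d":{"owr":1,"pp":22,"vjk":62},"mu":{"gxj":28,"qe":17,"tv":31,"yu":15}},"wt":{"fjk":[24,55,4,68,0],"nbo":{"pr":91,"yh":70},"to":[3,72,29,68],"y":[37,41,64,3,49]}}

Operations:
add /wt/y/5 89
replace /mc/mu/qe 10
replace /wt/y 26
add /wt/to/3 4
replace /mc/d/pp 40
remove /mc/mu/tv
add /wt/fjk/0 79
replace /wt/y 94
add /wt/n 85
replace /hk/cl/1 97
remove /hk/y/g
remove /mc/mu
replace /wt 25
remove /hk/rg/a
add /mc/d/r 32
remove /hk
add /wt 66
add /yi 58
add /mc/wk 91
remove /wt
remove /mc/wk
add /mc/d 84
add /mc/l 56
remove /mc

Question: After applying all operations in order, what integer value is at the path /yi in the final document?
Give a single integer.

Answer: 58

Derivation:
After op 1 (add /wt/y/5 89): {"hk":{"cl":[87,2,92,15],"rg":{"a":96,"bn":12,"dce":17,"sr":11},"y":{"e":46,"g":41}},"mc":{"d":{"owr":1,"pp":22,"vjk":62},"mu":{"gxj":28,"qe":17,"tv":31,"yu":15}},"wt":{"fjk":[24,55,4,68,0],"nbo":{"pr":91,"yh":70},"to":[3,72,29,68],"y":[37,41,64,3,49,89]}}
After op 2 (replace /mc/mu/qe 10): {"hk":{"cl":[87,2,92,15],"rg":{"a":96,"bn":12,"dce":17,"sr":11},"y":{"e":46,"g":41}},"mc":{"d":{"owr":1,"pp":22,"vjk":62},"mu":{"gxj":28,"qe":10,"tv":31,"yu":15}},"wt":{"fjk":[24,55,4,68,0],"nbo":{"pr":91,"yh":70},"to":[3,72,29,68],"y":[37,41,64,3,49,89]}}
After op 3 (replace /wt/y 26): {"hk":{"cl":[87,2,92,15],"rg":{"a":96,"bn":12,"dce":17,"sr":11},"y":{"e":46,"g":41}},"mc":{"d":{"owr":1,"pp":22,"vjk":62},"mu":{"gxj":28,"qe":10,"tv":31,"yu":15}},"wt":{"fjk":[24,55,4,68,0],"nbo":{"pr":91,"yh":70},"to":[3,72,29,68],"y":26}}
After op 4 (add /wt/to/3 4): {"hk":{"cl":[87,2,92,15],"rg":{"a":96,"bn":12,"dce":17,"sr":11},"y":{"e":46,"g":41}},"mc":{"d":{"owr":1,"pp":22,"vjk":62},"mu":{"gxj":28,"qe":10,"tv":31,"yu":15}},"wt":{"fjk":[24,55,4,68,0],"nbo":{"pr":91,"yh":70},"to":[3,72,29,4,68],"y":26}}
After op 5 (replace /mc/d/pp 40): {"hk":{"cl":[87,2,92,15],"rg":{"a":96,"bn":12,"dce":17,"sr":11},"y":{"e":46,"g":41}},"mc":{"d":{"owr":1,"pp":40,"vjk":62},"mu":{"gxj":28,"qe":10,"tv":31,"yu":15}},"wt":{"fjk":[24,55,4,68,0],"nbo":{"pr":91,"yh":70},"to":[3,72,29,4,68],"y":26}}
After op 6 (remove /mc/mu/tv): {"hk":{"cl":[87,2,92,15],"rg":{"a":96,"bn":12,"dce":17,"sr":11},"y":{"e":46,"g":41}},"mc":{"d":{"owr":1,"pp":40,"vjk":62},"mu":{"gxj":28,"qe":10,"yu":15}},"wt":{"fjk":[24,55,4,68,0],"nbo":{"pr":91,"yh":70},"to":[3,72,29,4,68],"y":26}}
After op 7 (add /wt/fjk/0 79): {"hk":{"cl":[87,2,92,15],"rg":{"a":96,"bn":12,"dce":17,"sr":11},"y":{"e":46,"g":41}},"mc":{"d":{"owr":1,"pp":40,"vjk":62},"mu":{"gxj":28,"qe":10,"yu":15}},"wt":{"fjk":[79,24,55,4,68,0],"nbo":{"pr":91,"yh":70},"to":[3,72,29,4,68],"y":26}}
After op 8 (replace /wt/y 94): {"hk":{"cl":[87,2,92,15],"rg":{"a":96,"bn":12,"dce":17,"sr":11},"y":{"e":46,"g":41}},"mc":{"d":{"owr":1,"pp":40,"vjk":62},"mu":{"gxj":28,"qe":10,"yu":15}},"wt":{"fjk":[79,24,55,4,68,0],"nbo":{"pr":91,"yh":70},"to":[3,72,29,4,68],"y":94}}
After op 9 (add /wt/n 85): {"hk":{"cl":[87,2,92,15],"rg":{"a":96,"bn":12,"dce":17,"sr":11},"y":{"e":46,"g":41}},"mc":{"d":{"owr":1,"pp":40,"vjk":62},"mu":{"gxj":28,"qe":10,"yu":15}},"wt":{"fjk":[79,24,55,4,68,0],"n":85,"nbo":{"pr":91,"yh":70},"to":[3,72,29,4,68],"y":94}}
After op 10 (replace /hk/cl/1 97): {"hk":{"cl":[87,97,92,15],"rg":{"a":96,"bn":12,"dce":17,"sr":11},"y":{"e":46,"g":41}},"mc":{"d":{"owr":1,"pp":40,"vjk":62},"mu":{"gxj":28,"qe":10,"yu":15}},"wt":{"fjk":[79,24,55,4,68,0],"n":85,"nbo":{"pr":91,"yh":70},"to":[3,72,29,4,68],"y":94}}
After op 11 (remove /hk/y/g): {"hk":{"cl":[87,97,92,15],"rg":{"a":96,"bn":12,"dce":17,"sr":11},"y":{"e":46}},"mc":{"d":{"owr":1,"pp":40,"vjk":62},"mu":{"gxj":28,"qe":10,"yu":15}},"wt":{"fjk":[79,24,55,4,68,0],"n":85,"nbo":{"pr":91,"yh":70},"to":[3,72,29,4,68],"y":94}}
After op 12 (remove /mc/mu): {"hk":{"cl":[87,97,92,15],"rg":{"a":96,"bn":12,"dce":17,"sr":11},"y":{"e":46}},"mc":{"d":{"owr":1,"pp":40,"vjk":62}},"wt":{"fjk":[79,24,55,4,68,0],"n":85,"nbo":{"pr":91,"yh":70},"to":[3,72,29,4,68],"y":94}}
After op 13 (replace /wt 25): {"hk":{"cl":[87,97,92,15],"rg":{"a":96,"bn":12,"dce":17,"sr":11},"y":{"e":46}},"mc":{"d":{"owr":1,"pp":40,"vjk":62}},"wt":25}
After op 14 (remove /hk/rg/a): {"hk":{"cl":[87,97,92,15],"rg":{"bn":12,"dce":17,"sr":11},"y":{"e":46}},"mc":{"d":{"owr":1,"pp":40,"vjk":62}},"wt":25}
After op 15 (add /mc/d/r 32): {"hk":{"cl":[87,97,92,15],"rg":{"bn":12,"dce":17,"sr":11},"y":{"e":46}},"mc":{"d":{"owr":1,"pp":40,"r":32,"vjk":62}},"wt":25}
After op 16 (remove /hk): {"mc":{"d":{"owr":1,"pp":40,"r":32,"vjk":62}},"wt":25}
After op 17 (add /wt 66): {"mc":{"d":{"owr":1,"pp":40,"r":32,"vjk":62}},"wt":66}
After op 18 (add /yi 58): {"mc":{"d":{"owr":1,"pp":40,"r":32,"vjk":62}},"wt":66,"yi":58}
After op 19 (add /mc/wk 91): {"mc":{"d":{"owr":1,"pp":40,"r":32,"vjk":62},"wk":91},"wt":66,"yi":58}
After op 20 (remove /wt): {"mc":{"d":{"owr":1,"pp":40,"r":32,"vjk":62},"wk":91},"yi":58}
After op 21 (remove /mc/wk): {"mc":{"d":{"owr":1,"pp":40,"r":32,"vjk":62}},"yi":58}
After op 22 (add /mc/d 84): {"mc":{"d":84},"yi":58}
After op 23 (add /mc/l 56): {"mc":{"d":84,"l":56},"yi":58}
After op 24 (remove /mc): {"yi":58}
Value at /yi: 58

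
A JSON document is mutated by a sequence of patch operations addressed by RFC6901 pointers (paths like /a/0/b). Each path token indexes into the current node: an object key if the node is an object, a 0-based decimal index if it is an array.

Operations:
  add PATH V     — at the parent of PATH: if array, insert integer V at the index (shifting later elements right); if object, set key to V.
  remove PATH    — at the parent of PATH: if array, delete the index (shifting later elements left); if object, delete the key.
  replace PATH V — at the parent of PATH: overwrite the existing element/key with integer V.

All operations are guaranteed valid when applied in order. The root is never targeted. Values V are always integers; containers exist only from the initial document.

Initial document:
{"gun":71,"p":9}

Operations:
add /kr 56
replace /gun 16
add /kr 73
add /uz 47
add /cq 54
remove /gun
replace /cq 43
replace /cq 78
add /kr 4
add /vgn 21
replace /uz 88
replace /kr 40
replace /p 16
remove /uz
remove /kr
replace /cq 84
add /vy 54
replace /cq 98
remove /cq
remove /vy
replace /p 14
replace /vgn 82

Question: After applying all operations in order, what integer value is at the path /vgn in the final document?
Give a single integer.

Answer: 82

Derivation:
After op 1 (add /kr 56): {"gun":71,"kr":56,"p":9}
After op 2 (replace /gun 16): {"gun":16,"kr":56,"p":9}
After op 3 (add /kr 73): {"gun":16,"kr":73,"p":9}
After op 4 (add /uz 47): {"gun":16,"kr":73,"p":9,"uz":47}
After op 5 (add /cq 54): {"cq":54,"gun":16,"kr":73,"p":9,"uz":47}
After op 6 (remove /gun): {"cq":54,"kr":73,"p":9,"uz":47}
After op 7 (replace /cq 43): {"cq":43,"kr":73,"p":9,"uz":47}
After op 8 (replace /cq 78): {"cq":78,"kr":73,"p":9,"uz":47}
After op 9 (add /kr 4): {"cq":78,"kr":4,"p":9,"uz":47}
After op 10 (add /vgn 21): {"cq":78,"kr":4,"p":9,"uz":47,"vgn":21}
After op 11 (replace /uz 88): {"cq":78,"kr":4,"p":9,"uz":88,"vgn":21}
After op 12 (replace /kr 40): {"cq":78,"kr":40,"p":9,"uz":88,"vgn":21}
After op 13 (replace /p 16): {"cq":78,"kr":40,"p":16,"uz":88,"vgn":21}
After op 14 (remove /uz): {"cq":78,"kr":40,"p":16,"vgn":21}
After op 15 (remove /kr): {"cq":78,"p":16,"vgn":21}
After op 16 (replace /cq 84): {"cq":84,"p":16,"vgn":21}
After op 17 (add /vy 54): {"cq":84,"p":16,"vgn":21,"vy":54}
After op 18 (replace /cq 98): {"cq":98,"p":16,"vgn":21,"vy":54}
After op 19 (remove /cq): {"p":16,"vgn":21,"vy":54}
After op 20 (remove /vy): {"p":16,"vgn":21}
After op 21 (replace /p 14): {"p":14,"vgn":21}
After op 22 (replace /vgn 82): {"p":14,"vgn":82}
Value at /vgn: 82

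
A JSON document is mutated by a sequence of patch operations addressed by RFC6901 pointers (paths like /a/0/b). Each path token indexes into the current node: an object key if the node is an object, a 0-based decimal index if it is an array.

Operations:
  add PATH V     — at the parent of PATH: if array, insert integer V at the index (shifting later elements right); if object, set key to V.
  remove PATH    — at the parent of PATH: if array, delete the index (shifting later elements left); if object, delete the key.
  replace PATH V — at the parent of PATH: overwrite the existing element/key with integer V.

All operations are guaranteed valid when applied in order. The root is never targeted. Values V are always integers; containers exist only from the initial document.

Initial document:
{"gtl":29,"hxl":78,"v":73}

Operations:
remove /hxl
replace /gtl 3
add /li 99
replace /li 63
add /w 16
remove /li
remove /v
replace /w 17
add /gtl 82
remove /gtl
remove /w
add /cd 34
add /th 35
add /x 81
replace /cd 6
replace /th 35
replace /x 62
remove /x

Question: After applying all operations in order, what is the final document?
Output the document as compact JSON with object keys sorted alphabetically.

Answer: {"cd":6,"th":35}

Derivation:
After op 1 (remove /hxl): {"gtl":29,"v":73}
After op 2 (replace /gtl 3): {"gtl":3,"v":73}
After op 3 (add /li 99): {"gtl":3,"li":99,"v":73}
After op 4 (replace /li 63): {"gtl":3,"li":63,"v":73}
After op 5 (add /w 16): {"gtl":3,"li":63,"v":73,"w":16}
After op 6 (remove /li): {"gtl":3,"v":73,"w":16}
After op 7 (remove /v): {"gtl":3,"w":16}
After op 8 (replace /w 17): {"gtl":3,"w":17}
After op 9 (add /gtl 82): {"gtl":82,"w":17}
After op 10 (remove /gtl): {"w":17}
After op 11 (remove /w): {}
After op 12 (add /cd 34): {"cd":34}
After op 13 (add /th 35): {"cd":34,"th":35}
After op 14 (add /x 81): {"cd":34,"th":35,"x":81}
After op 15 (replace /cd 6): {"cd":6,"th":35,"x":81}
After op 16 (replace /th 35): {"cd":6,"th":35,"x":81}
After op 17 (replace /x 62): {"cd":6,"th":35,"x":62}
After op 18 (remove /x): {"cd":6,"th":35}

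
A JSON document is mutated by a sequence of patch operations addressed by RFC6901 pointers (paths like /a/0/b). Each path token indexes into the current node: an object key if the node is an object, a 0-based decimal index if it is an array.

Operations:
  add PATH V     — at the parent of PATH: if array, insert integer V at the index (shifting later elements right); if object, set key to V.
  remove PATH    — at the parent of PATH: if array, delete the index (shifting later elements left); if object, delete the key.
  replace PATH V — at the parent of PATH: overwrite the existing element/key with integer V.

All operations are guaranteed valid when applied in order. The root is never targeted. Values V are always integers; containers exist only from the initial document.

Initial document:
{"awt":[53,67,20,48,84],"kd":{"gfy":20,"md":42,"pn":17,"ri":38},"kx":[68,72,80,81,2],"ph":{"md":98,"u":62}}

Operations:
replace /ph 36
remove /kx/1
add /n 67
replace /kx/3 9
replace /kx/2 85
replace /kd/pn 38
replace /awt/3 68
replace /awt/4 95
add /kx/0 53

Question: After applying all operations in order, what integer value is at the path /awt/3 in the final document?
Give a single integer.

Answer: 68

Derivation:
After op 1 (replace /ph 36): {"awt":[53,67,20,48,84],"kd":{"gfy":20,"md":42,"pn":17,"ri":38},"kx":[68,72,80,81,2],"ph":36}
After op 2 (remove /kx/1): {"awt":[53,67,20,48,84],"kd":{"gfy":20,"md":42,"pn":17,"ri":38},"kx":[68,80,81,2],"ph":36}
After op 3 (add /n 67): {"awt":[53,67,20,48,84],"kd":{"gfy":20,"md":42,"pn":17,"ri":38},"kx":[68,80,81,2],"n":67,"ph":36}
After op 4 (replace /kx/3 9): {"awt":[53,67,20,48,84],"kd":{"gfy":20,"md":42,"pn":17,"ri":38},"kx":[68,80,81,9],"n":67,"ph":36}
After op 5 (replace /kx/2 85): {"awt":[53,67,20,48,84],"kd":{"gfy":20,"md":42,"pn":17,"ri":38},"kx":[68,80,85,9],"n":67,"ph":36}
After op 6 (replace /kd/pn 38): {"awt":[53,67,20,48,84],"kd":{"gfy":20,"md":42,"pn":38,"ri":38},"kx":[68,80,85,9],"n":67,"ph":36}
After op 7 (replace /awt/3 68): {"awt":[53,67,20,68,84],"kd":{"gfy":20,"md":42,"pn":38,"ri":38},"kx":[68,80,85,9],"n":67,"ph":36}
After op 8 (replace /awt/4 95): {"awt":[53,67,20,68,95],"kd":{"gfy":20,"md":42,"pn":38,"ri":38},"kx":[68,80,85,9],"n":67,"ph":36}
After op 9 (add /kx/0 53): {"awt":[53,67,20,68,95],"kd":{"gfy":20,"md":42,"pn":38,"ri":38},"kx":[53,68,80,85,9],"n":67,"ph":36}
Value at /awt/3: 68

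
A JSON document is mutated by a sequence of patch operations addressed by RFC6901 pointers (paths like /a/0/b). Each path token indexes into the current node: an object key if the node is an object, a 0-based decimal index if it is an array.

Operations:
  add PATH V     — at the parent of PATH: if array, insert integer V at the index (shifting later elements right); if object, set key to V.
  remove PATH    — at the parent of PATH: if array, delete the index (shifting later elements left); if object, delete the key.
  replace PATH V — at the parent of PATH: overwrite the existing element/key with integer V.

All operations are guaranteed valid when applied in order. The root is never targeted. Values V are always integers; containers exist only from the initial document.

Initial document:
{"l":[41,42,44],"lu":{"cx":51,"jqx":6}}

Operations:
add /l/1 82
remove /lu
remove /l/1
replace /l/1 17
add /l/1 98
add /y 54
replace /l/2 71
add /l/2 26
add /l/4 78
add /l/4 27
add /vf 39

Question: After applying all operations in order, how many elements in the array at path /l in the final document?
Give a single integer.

After op 1 (add /l/1 82): {"l":[41,82,42,44],"lu":{"cx":51,"jqx":6}}
After op 2 (remove /lu): {"l":[41,82,42,44]}
After op 3 (remove /l/1): {"l":[41,42,44]}
After op 4 (replace /l/1 17): {"l":[41,17,44]}
After op 5 (add /l/1 98): {"l":[41,98,17,44]}
After op 6 (add /y 54): {"l":[41,98,17,44],"y":54}
After op 7 (replace /l/2 71): {"l":[41,98,71,44],"y":54}
After op 8 (add /l/2 26): {"l":[41,98,26,71,44],"y":54}
After op 9 (add /l/4 78): {"l":[41,98,26,71,78,44],"y":54}
After op 10 (add /l/4 27): {"l":[41,98,26,71,27,78,44],"y":54}
After op 11 (add /vf 39): {"l":[41,98,26,71,27,78,44],"vf":39,"y":54}
Size at path /l: 7

Answer: 7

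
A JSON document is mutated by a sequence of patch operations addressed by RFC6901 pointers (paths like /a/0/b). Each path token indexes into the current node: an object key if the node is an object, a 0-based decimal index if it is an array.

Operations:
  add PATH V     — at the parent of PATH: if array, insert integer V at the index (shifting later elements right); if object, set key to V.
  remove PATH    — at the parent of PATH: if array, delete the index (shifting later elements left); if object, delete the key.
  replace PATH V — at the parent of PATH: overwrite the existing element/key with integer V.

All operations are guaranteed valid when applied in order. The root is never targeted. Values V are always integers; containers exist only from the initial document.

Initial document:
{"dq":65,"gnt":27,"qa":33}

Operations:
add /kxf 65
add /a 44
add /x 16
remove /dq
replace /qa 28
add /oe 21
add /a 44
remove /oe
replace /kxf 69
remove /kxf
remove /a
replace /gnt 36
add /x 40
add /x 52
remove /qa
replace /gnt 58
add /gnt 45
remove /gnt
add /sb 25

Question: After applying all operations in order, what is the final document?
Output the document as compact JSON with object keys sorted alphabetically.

After op 1 (add /kxf 65): {"dq":65,"gnt":27,"kxf":65,"qa":33}
After op 2 (add /a 44): {"a":44,"dq":65,"gnt":27,"kxf":65,"qa":33}
After op 3 (add /x 16): {"a":44,"dq":65,"gnt":27,"kxf":65,"qa":33,"x":16}
After op 4 (remove /dq): {"a":44,"gnt":27,"kxf":65,"qa":33,"x":16}
After op 5 (replace /qa 28): {"a":44,"gnt":27,"kxf":65,"qa":28,"x":16}
After op 6 (add /oe 21): {"a":44,"gnt":27,"kxf":65,"oe":21,"qa":28,"x":16}
After op 7 (add /a 44): {"a":44,"gnt":27,"kxf":65,"oe":21,"qa":28,"x":16}
After op 8 (remove /oe): {"a":44,"gnt":27,"kxf":65,"qa":28,"x":16}
After op 9 (replace /kxf 69): {"a":44,"gnt":27,"kxf":69,"qa":28,"x":16}
After op 10 (remove /kxf): {"a":44,"gnt":27,"qa":28,"x":16}
After op 11 (remove /a): {"gnt":27,"qa":28,"x":16}
After op 12 (replace /gnt 36): {"gnt":36,"qa":28,"x":16}
After op 13 (add /x 40): {"gnt":36,"qa":28,"x":40}
After op 14 (add /x 52): {"gnt":36,"qa":28,"x":52}
After op 15 (remove /qa): {"gnt":36,"x":52}
After op 16 (replace /gnt 58): {"gnt":58,"x":52}
After op 17 (add /gnt 45): {"gnt":45,"x":52}
After op 18 (remove /gnt): {"x":52}
After op 19 (add /sb 25): {"sb":25,"x":52}

Answer: {"sb":25,"x":52}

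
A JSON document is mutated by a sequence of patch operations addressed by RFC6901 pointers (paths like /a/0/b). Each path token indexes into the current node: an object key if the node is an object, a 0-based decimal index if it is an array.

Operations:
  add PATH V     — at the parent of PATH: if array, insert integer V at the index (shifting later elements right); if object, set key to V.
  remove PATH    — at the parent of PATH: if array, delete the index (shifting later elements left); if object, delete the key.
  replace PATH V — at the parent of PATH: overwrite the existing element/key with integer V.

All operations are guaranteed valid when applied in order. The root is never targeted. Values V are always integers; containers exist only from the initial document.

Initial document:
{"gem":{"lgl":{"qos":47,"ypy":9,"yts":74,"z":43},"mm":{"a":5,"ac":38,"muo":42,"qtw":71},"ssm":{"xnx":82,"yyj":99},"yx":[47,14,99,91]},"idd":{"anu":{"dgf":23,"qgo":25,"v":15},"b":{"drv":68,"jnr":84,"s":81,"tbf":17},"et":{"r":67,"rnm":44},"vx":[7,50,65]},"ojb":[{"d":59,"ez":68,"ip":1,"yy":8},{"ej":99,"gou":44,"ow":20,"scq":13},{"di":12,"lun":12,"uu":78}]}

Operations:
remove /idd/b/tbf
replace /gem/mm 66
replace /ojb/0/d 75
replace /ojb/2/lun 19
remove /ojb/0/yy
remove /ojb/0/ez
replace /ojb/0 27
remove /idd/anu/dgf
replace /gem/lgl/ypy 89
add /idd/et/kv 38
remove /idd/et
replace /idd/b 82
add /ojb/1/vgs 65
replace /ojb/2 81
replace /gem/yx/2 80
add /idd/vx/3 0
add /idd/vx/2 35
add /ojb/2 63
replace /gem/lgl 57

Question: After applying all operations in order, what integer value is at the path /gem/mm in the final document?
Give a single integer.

Answer: 66

Derivation:
After op 1 (remove /idd/b/tbf): {"gem":{"lgl":{"qos":47,"ypy":9,"yts":74,"z":43},"mm":{"a":5,"ac":38,"muo":42,"qtw":71},"ssm":{"xnx":82,"yyj":99},"yx":[47,14,99,91]},"idd":{"anu":{"dgf":23,"qgo":25,"v":15},"b":{"drv":68,"jnr":84,"s":81},"et":{"r":67,"rnm":44},"vx":[7,50,65]},"ojb":[{"d":59,"ez":68,"ip":1,"yy":8},{"ej":99,"gou":44,"ow":20,"scq":13},{"di":12,"lun":12,"uu":78}]}
After op 2 (replace /gem/mm 66): {"gem":{"lgl":{"qos":47,"ypy":9,"yts":74,"z":43},"mm":66,"ssm":{"xnx":82,"yyj":99},"yx":[47,14,99,91]},"idd":{"anu":{"dgf":23,"qgo":25,"v":15},"b":{"drv":68,"jnr":84,"s":81},"et":{"r":67,"rnm":44},"vx":[7,50,65]},"ojb":[{"d":59,"ez":68,"ip":1,"yy":8},{"ej":99,"gou":44,"ow":20,"scq":13},{"di":12,"lun":12,"uu":78}]}
After op 3 (replace /ojb/0/d 75): {"gem":{"lgl":{"qos":47,"ypy":9,"yts":74,"z":43},"mm":66,"ssm":{"xnx":82,"yyj":99},"yx":[47,14,99,91]},"idd":{"anu":{"dgf":23,"qgo":25,"v":15},"b":{"drv":68,"jnr":84,"s":81},"et":{"r":67,"rnm":44},"vx":[7,50,65]},"ojb":[{"d":75,"ez":68,"ip":1,"yy":8},{"ej":99,"gou":44,"ow":20,"scq":13},{"di":12,"lun":12,"uu":78}]}
After op 4 (replace /ojb/2/lun 19): {"gem":{"lgl":{"qos":47,"ypy":9,"yts":74,"z":43},"mm":66,"ssm":{"xnx":82,"yyj":99},"yx":[47,14,99,91]},"idd":{"anu":{"dgf":23,"qgo":25,"v":15},"b":{"drv":68,"jnr":84,"s":81},"et":{"r":67,"rnm":44},"vx":[7,50,65]},"ojb":[{"d":75,"ez":68,"ip":1,"yy":8},{"ej":99,"gou":44,"ow":20,"scq":13},{"di":12,"lun":19,"uu":78}]}
After op 5 (remove /ojb/0/yy): {"gem":{"lgl":{"qos":47,"ypy":9,"yts":74,"z":43},"mm":66,"ssm":{"xnx":82,"yyj":99},"yx":[47,14,99,91]},"idd":{"anu":{"dgf":23,"qgo":25,"v":15},"b":{"drv":68,"jnr":84,"s":81},"et":{"r":67,"rnm":44},"vx":[7,50,65]},"ojb":[{"d":75,"ez":68,"ip":1},{"ej":99,"gou":44,"ow":20,"scq":13},{"di":12,"lun":19,"uu":78}]}
After op 6 (remove /ojb/0/ez): {"gem":{"lgl":{"qos":47,"ypy":9,"yts":74,"z":43},"mm":66,"ssm":{"xnx":82,"yyj":99},"yx":[47,14,99,91]},"idd":{"anu":{"dgf":23,"qgo":25,"v":15},"b":{"drv":68,"jnr":84,"s":81},"et":{"r":67,"rnm":44},"vx":[7,50,65]},"ojb":[{"d":75,"ip":1},{"ej":99,"gou":44,"ow":20,"scq":13},{"di":12,"lun":19,"uu":78}]}
After op 7 (replace /ojb/0 27): {"gem":{"lgl":{"qos":47,"ypy":9,"yts":74,"z":43},"mm":66,"ssm":{"xnx":82,"yyj":99},"yx":[47,14,99,91]},"idd":{"anu":{"dgf":23,"qgo":25,"v":15},"b":{"drv":68,"jnr":84,"s":81},"et":{"r":67,"rnm":44},"vx":[7,50,65]},"ojb":[27,{"ej":99,"gou":44,"ow":20,"scq":13},{"di":12,"lun":19,"uu":78}]}
After op 8 (remove /idd/anu/dgf): {"gem":{"lgl":{"qos":47,"ypy":9,"yts":74,"z":43},"mm":66,"ssm":{"xnx":82,"yyj":99},"yx":[47,14,99,91]},"idd":{"anu":{"qgo":25,"v":15},"b":{"drv":68,"jnr":84,"s":81},"et":{"r":67,"rnm":44},"vx":[7,50,65]},"ojb":[27,{"ej":99,"gou":44,"ow":20,"scq":13},{"di":12,"lun":19,"uu":78}]}
After op 9 (replace /gem/lgl/ypy 89): {"gem":{"lgl":{"qos":47,"ypy":89,"yts":74,"z":43},"mm":66,"ssm":{"xnx":82,"yyj":99},"yx":[47,14,99,91]},"idd":{"anu":{"qgo":25,"v":15},"b":{"drv":68,"jnr":84,"s":81},"et":{"r":67,"rnm":44},"vx":[7,50,65]},"ojb":[27,{"ej":99,"gou":44,"ow":20,"scq":13},{"di":12,"lun":19,"uu":78}]}
After op 10 (add /idd/et/kv 38): {"gem":{"lgl":{"qos":47,"ypy":89,"yts":74,"z":43},"mm":66,"ssm":{"xnx":82,"yyj":99},"yx":[47,14,99,91]},"idd":{"anu":{"qgo":25,"v":15},"b":{"drv":68,"jnr":84,"s":81},"et":{"kv":38,"r":67,"rnm":44},"vx":[7,50,65]},"ojb":[27,{"ej":99,"gou":44,"ow":20,"scq":13},{"di":12,"lun":19,"uu":78}]}
After op 11 (remove /idd/et): {"gem":{"lgl":{"qos":47,"ypy":89,"yts":74,"z":43},"mm":66,"ssm":{"xnx":82,"yyj":99},"yx":[47,14,99,91]},"idd":{"anu":{"qgo":25,"v":15},"b":{"drv":68,"jnr":84,"s":81},"vx":[7,50,65]},"ojb":[27,{"ej":99,"gou":44,"ow":20,"scq":13},{"di":12,"lun":19,"uu":78}]}
After op 12 (replace /idd/b 82): {"gem":{"lgl":{"qos":47,"ypy":89,"yts":74,"z":43},"mm":66,"ssm":{"xnx":82,"yyj":99},"yx":[47,14,99,91]},"idd":{"anu":{"qgo":25,"v":15},"b":82,"vx":[7,50,65]},"ojb":[27,{"ej":99,"gou":44,"ow":20,"scq":13},{"di":12,"lun":19,"uu":78}]}
After op 13 (add /ojb/1/vgs 65): {"gem":{"lgl":{"qos":47,"ypy":89,"yts":74,"z":43},"mm":66,"ssm":{"xnx":82,"yyj":99},"yx":[47,14,99,91]},"idd":{"anu":{"qgo":25,"v":15},"b":82,"vx":[7,50,65]},"ojb":[27,{"ej":99,"gou":44,"ow":20,"scq":13,"vgs":65},{"di":12,"lun":19,"uu":78}]}
After op 14 (replace /ojb/2 81): {"gem":{"lgl":{"qos":47,"ypy":89,"yts":74,"z":43},"mm":66,"ssm":{"xnx":82,"yyj":99},"yx":[47,14,99,91]},"idd":{"anu":{"qgo":25,"v":15},"b":82,"vx":[7,50,65]},"ojb":[27,{"ej":99,"gou":44,"ow":20,"scq":13,"vgs":65},81]}
After op 15 (replace /gem/yx/2 80): {"gem":{"lgl":{"qos":47,"ypy":89,"yts":74,"z":43},"mm":66,"ssm":{"xnx":82,"yyj":99},"yx":[47,14,80,91]},"idd":{"anu":{"qgo":25,"v":15},"b":82,"vx":[7,50,65]},"ojb":[27,{"ej":99,"gou":44,"ow":20,"scq":13,"vgs":65},81]}
After op 16 (add /idd/vx/3 0): {"gem":{"lgl":{"qos":47,"ypy":89,"yts":74,"z":43},"mm":66,"ssm":{"xnx":82,"yyj":99},"yx":[47,14,80,91]},"idd":{"anu":{"qgo":25,"v":15},"b":82,"vx":[7,50,65,0]},"ojb":[27,{"ej":99,"gou":44,"ow":20,"scq":13,"vgs":65},81]}
After op 17 (add /idd/vx/2 35): {"gem":{"lgl":{"qos":47,"ypy":89,"yts":74,"z":43},"mm":66,"ssm":{"xnx":82,"yyj":99},"yx":[47,14,80,91]},"idd":{"anu":{"qgo":25,"v":15},"b":82,"vx":[7,50,35,65,0]},"ojb":[27,{"ej":99,"gou":44,"ow":20,"scq":13,"vgs":65},81]}
After op 18 (add /ojb/2 63): {"gem":{"lgl":{"qos":47,"ypy":89,"yts":74,"z":43},"mm":66,"ssm":{"xnx":82,"yyj":99},"yx":[47,14,80,91]},"idd":{"anu":{"qgo":25,"v":15},"b":82,"vx":[7,50,35,65,0]},"ojb":[27,{"ej":99,"gou":44,"ow":20,"scq":13,"vgs":65},63,81]}
After op 19 (replace /gem/lgl 57): {"gem":{"lgl":57,"mm":66,"ssm":{"xnx":82,"yyj":99},"yx":[47,14,80,91]},"idd":{"anu":{"qgo":25,"v":15},"b":82,"vx":[7,50,35,65,0]},"ojb":[27,{"ej":99,"gou":44,"ow":20,"scq":13,"vgs":65},63,81]}
Value at /gem/mm: 66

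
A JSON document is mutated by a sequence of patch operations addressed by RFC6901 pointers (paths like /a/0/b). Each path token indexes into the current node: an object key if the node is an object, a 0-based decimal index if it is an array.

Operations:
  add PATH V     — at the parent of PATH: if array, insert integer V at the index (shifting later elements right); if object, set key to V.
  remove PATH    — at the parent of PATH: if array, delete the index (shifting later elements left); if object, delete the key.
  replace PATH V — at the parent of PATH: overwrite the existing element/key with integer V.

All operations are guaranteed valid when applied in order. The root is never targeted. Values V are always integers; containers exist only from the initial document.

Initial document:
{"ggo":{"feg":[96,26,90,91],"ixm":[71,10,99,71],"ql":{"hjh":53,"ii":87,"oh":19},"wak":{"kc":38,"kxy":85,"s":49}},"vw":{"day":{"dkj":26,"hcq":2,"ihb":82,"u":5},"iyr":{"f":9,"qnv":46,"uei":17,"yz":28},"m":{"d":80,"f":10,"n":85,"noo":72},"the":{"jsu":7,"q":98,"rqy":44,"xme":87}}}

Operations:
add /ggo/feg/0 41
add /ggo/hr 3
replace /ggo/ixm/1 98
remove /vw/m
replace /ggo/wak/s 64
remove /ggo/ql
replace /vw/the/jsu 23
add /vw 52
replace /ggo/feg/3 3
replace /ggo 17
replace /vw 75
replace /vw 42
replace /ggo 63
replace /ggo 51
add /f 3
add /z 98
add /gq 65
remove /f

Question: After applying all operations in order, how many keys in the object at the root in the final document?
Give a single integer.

After op 1 (add /ggo/feg/0 41): {"ggo":{"feg":[41,96,26,90,91],"ixm":[71,10,99,71],"ql":{"hjh":53,"ii":87,"oh":19},"wak":{"kc":38,"kxy":85,"s":49}},"vw":{"day":{"dkj":26,"hcq":2,"ihb":82,"u":5},"iyr":{"f":9,"qnv":46,"uei":17,"yz":28},"m":{"d":80,"f":10,"n":85,"noo":72},"the":{"jsu":7,"q":98,"rqy":44,"xme":87}}}
After op 2 (add /ggo/hr 3): {"ggo":{"feg":[41,96,26,90,91],"hr":3,"ixm":[71,10,99,71],"ql":{"hjh":53,"ii":87,"oh":19},"wak":{"kc":38,"kxy":85,"s":49}},"vw":{"day":{"dkj":26,"hcq":2,"ihb":82,"u":5},"iyr":{"f":9,"qnv":46,"uei":17,"yz":28},"m":{"d":80,"f":10,"n":85,"noo":72},"the":{"jsu":7,"q":98,"rqy":44,"xme":87}}}
After op 3 (replace /ggo/ixm/1 98): {"ggo":{"feg":[41,96,26,90,91],"hr":3,"ixm":[71,98,99,71],"ql":{"hjh":53,"ii":87,"oh":19},"wak":{"kc":38,"kxy":85,"s":49}},"vw":{"day":{"dkj":26,"hcq":2,"ihb":82,"u":5},"iyr":{"f":9,"qnv":46,"uei":17,"yz":28},"m":{"d":80,"f":10,"n":85,"noo":72},"the":{"jsu":7,"q":98,"rqy":44,"xme":87}}}
After op 4 (remove /vw/m): {"ggo":{"feg":[41,96,26,90,91],"hr":3,"ixm":[71,98,99,71],"ql":{"hjh":53,"ii":87,"oh":19},"wak":{"kc":38,"kxy":85,"s":49}},"vw":{"day":{"dkj":26,"hcq":2,"ihb":82,"u":5},"iyr":{"f":9,"qnv":46,"uei":17,"yz":28},"the":{"jsu":7,"q":98,"rqy":44,"xme":87}}}
After op 5 (replace /ggo/wak/s 64): {"ggo":{"feg":[41,96,26,90,91],"hr":3,"ixm":[71,98,99,71],"ql":{"hjh":53,"ii":87,"oh":19},"wak":{"kc":38,"kxy":85,"s":64}},"vw":{"day":{"dkj":26,"hcq":2,"ihb":82,"u":5},"iyr":{"f":9,"qnv":46,"uei":17,"yz":28},"the":{"jsu":7,"q":98,"rqy":44,"xme":87}}}
After op 6 (remove /ggo/ql): {"ggo":{"feg":[41,96,26,90,91],"hr":3,"ixm":[71,98,99,71],"wak":{"kc":38,"kxy":85,"s":64}},"vw":{"day":{"dkj":26,"hcq":2,"ihb":82,"u":5},"iyr":{"f":9,"qnv":46,"uei":17,"yz":28},"the":{"jsu":7,"q":98,"rqy":44,"xme":87}}}
After op 7 (replace /vw/the/jsu 23): {"ggo":{"feg":[41,96,26,90,91],"hr":3,"ixm":[71,98,99,71],"wak":{"kc":38,"kxy":85,"s":64}},"vw":{"day":{"dkj":26,"hcq":2,"ihb":82,"u":5},"iyr":{"f":9,"qnv":46,"uei":17,"yz":28},"the":{"jsu":23,"q":98,"rqy":44,"xme":87}}}
After op 8 (add /vw 52): {"ggo":{"feg":[41,96,26,90,91],"hr":3,"ixm":[71,98,99,71],"wak":{"kc":38,"kxy":85,"s":64}},"vw":52}
After op 9 (replace /ggo/feg/3 3): {"ggo":{"feg":[41,96,26,3,91],"hr":3,"ixm":[71,98,99,71],"wak":{"kc":38,"kxy":85,"s":64}},"vw":52}
After op 10 (replace /ggo 17): {"ggo":17,"vw":52}
After op 11 (replace /vw 75): {"ggo":17,"vw":75}
After op 12 (replace /vw 42): {"ggo":17,"vw":42}
After op 13 (replace /ggo 63): {"ggo":63,"vw":42}
After op 14 (replace /ggo 51): {"ggo":51,"vw":42}
After op 15 (add /f 3): {"f":3,"ggo":51,"vw":42}
After op 16 (add /z 98): {"f":3,"ggo":51,"vw":42,"z":98}
After op 17 (add /gq 65): {"f":3,"ggo":51,"gq":65,"vw":42,"z":98}
After op 18 (remove /f): {"ggo":51,"gq":65,"vw":42,"z":98}
Size at the root: 4

Answer: 4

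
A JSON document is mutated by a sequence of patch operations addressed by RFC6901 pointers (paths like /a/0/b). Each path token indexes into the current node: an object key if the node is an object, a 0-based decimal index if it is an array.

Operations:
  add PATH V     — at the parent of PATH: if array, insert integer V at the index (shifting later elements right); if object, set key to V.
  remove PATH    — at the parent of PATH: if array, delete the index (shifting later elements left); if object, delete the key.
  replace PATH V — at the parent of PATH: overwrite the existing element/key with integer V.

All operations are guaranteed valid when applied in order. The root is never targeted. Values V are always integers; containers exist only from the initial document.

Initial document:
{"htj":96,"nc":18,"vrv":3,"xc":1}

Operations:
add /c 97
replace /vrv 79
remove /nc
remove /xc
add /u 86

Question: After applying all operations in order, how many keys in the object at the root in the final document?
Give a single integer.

Answer: 4

Derivation:
After op 1 (add /c 97): {"c":97,"htj":96,"nc":18,"vrv":3,"xc":1}
After op 2 (replace /vrv 79): {"c":97,"htj":96,"nc":18,"vrv":79,"xc":1}
After op 3 (remove /nc): {"c":97,"htj":96,"vrv":79,"xc":1}
After op 4 (remove /xc): {"c":97,"htj":96,"vrv":79}
After op 5 (add /u 86): {"c":97,"htj":96,"u":86,"vrv":79}
Size at the root: 4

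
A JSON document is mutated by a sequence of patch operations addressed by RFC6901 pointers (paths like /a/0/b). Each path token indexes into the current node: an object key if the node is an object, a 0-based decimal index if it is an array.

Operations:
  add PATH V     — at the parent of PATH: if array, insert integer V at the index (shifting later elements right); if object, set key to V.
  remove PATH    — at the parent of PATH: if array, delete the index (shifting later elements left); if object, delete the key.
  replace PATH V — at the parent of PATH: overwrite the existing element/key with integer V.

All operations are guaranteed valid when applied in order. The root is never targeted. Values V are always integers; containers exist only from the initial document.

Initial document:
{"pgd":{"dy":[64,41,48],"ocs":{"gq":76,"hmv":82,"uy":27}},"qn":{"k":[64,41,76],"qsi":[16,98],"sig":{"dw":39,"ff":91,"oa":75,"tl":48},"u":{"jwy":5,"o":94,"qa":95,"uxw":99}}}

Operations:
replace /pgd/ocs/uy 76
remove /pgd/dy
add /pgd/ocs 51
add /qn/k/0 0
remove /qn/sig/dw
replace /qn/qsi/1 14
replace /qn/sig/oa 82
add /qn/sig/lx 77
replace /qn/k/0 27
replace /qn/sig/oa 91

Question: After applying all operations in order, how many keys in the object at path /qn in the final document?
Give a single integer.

After op 1 (replace /pgd/ocs/uy 76): {"pgd":{"dy":[64,41,48],"ocs":{"gq":76,"hmv":82,"uy":76}},"qn":{"k":[64,41,76],"qsi":[16,98],"sig":{"dw":39,"ff":91,"oa":75,"tl":48},"u":{"jwy":5,"o":94,"qa":95,"uxw":99}}}
After op 2 (remove /pgd/dy): {"pgd":{"ocs":{"gq":76,"hmv":82,"uy":76}},"qn":{"k":[64,41,76],"qsi":[16,98],"sig":{"dw":39,"ff":91,"oa":75,"tl":48},"u":{"jwy":5,"o":94,"qa":95,"uxw":99}}}
After op 3 (add /pgd/ocs 51): {"pgd":{"ocs":51},"qn":{"k":[64,41,76],"qsi":[16,98],"sig":{"dw":39,"ff":91,"oa":75,"tl":48},"u":{"jwy":5,"o":94,"qa":95,"uxw":99}}}
After op 4 (add /qn/k/0 0): {"pgd":{"ocs":51},"qn":{"k":[0,64,41,76],"qsi":[16,98],"sig":{"dw":39,"ff":91,"oa":75,"tl":48},"u":{"jwy":5,"o":94,"qa":95,"uxw":99}}}
After op 5 (remove /qn/sig/dw): {"pgd":{"ocs":51},"qn":{"k":[0,64,41,76],"qsi":[16,98],"sig":{"ff":91,"oa":75,"tl":48},"u":{"jwy":5,"o":94,"qa":95,"uxw":99}}}
After op 6 (replace /qn/qsi/1 14): {"pgd":{"ocs":51},"qn":{"k":[0,64,41,76],"qsi":[16,14],"sig":{"ff":91,"oa":75,"tl":48},"u":{"jwy":5,"o":94,"qa":95,"uxw":99}}}
After op 7 (replace /qn/sig/oa 82): {"pgd":{"ocs":51},"qn":{"k":[0,64,41,76],"qsi":[16,14],"sig":{"ff":91,"oa":82,"tl":48},"u":{"jwy":5,"o":94,"qa":95,"uxw":99}}}
After op 8 (add /qn/sig/lx 77): {"pgd":{"ocs":51},"qn":{"k":[0,64,41,76],"qsi":[16,14],"sig":{"ff":91,"lx":77,"oa":82,"tl":48},"u":{"jwy":5,"o":94,"qa":95,"uxw":99}}}
After op 9 (replace /qn/k/0 27): {"pgd":{"ocs":51},"qn":{"k":[27,64,41,76],"qsi":[16,14],"sig":{"ff":91,"lx":77,"oa":82,"tl":48},"u":{"jwy":5,"o":94,"qa":95,"uxw":99}}}
After op 10 (replace /qn/sig/oa 91): {"pgd":{"ocs":51},"qn":{"k":[27,64,41,76],"qsi":[16,14],"sig":{"ff":91,"lx":77,"oa":91,"tl":48},"u":{"jwy":5,"o":94,"qa":95,"uxw":99}}}
Size at path /qn: 4

Answer: 4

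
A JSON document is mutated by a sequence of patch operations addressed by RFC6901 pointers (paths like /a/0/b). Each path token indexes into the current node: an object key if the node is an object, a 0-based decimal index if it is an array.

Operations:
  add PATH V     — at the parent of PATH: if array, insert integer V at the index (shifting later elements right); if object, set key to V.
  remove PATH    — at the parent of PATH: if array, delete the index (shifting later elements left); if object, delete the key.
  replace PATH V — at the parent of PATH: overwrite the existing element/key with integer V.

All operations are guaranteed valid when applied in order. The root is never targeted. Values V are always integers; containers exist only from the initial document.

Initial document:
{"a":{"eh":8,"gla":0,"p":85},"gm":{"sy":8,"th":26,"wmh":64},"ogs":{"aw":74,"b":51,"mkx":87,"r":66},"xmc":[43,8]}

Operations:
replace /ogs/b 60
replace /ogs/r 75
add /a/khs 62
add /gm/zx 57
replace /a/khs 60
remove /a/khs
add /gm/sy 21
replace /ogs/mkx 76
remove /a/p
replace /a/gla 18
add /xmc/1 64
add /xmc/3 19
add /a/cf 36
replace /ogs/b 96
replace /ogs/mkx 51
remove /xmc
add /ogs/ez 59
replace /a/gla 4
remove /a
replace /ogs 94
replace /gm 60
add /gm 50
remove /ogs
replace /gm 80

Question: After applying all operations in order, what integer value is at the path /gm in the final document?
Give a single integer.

Answer: 80

Derivation:
After op 1 (replace /ogs/b 60): {"a":{"eh":8,"gla":0,"p":85},"gm":{"sy":8,"th":26,"wmh":64},"ogs":{"aw":74,"b":60,"mkx":87,"r":66},"xmc":[43,8]}
After op 2 (replace /ogs/r 75): {"a":{"eh":8,"gla":0,"p":85},"gm":{"sy":8,"th":26,"wmh":64},"ogs":{"aw":74,"b":60,"mkx":87,"r":75},"xmc":[43,8]}
After op 3 (add /a/khs 62): {"a":{"eh":8,"gla":0,"khs":62,"p":85},"gm":{"sy":8,"th":26,"wmh":64},"ogs":{"aw":74,"b":60,"mkx":87,"r":75},"xmc":[43,8]}
After op 4 (add /gm/zx 57): {"a":{"eh":8,"gla":0,"khs":62,"p":85},"gm":{"sy":8,"th":26,"wmh":64,"zx":57},"ogs":{"aw":74,"b":60,"mkx":87,"r":75},"xmc":[43,8]}
After op 5 (replace /a/khs 60): {"a":{"eh":8,"gla":0,"khs":60,"p":85},"gm":{"sy":8,"th":26,"wmh":64,"zx":57},"ogs":{"aw":74,"b":60,"mkx":87,"r":75},"xmc":[43,8]}
After op 6 (remove /a/khs): {"a":{"eh":8,"gla":0,"p":85},"gm":{"sy":8,"th":26,"wmh":64,"zx":57},"ogs":{"aw":74,"b":60,"mkx":87,"r":75},"xmc":[43,8]}
After op 7 (add /gm/sy 21): {"a":{"eh":8,"gla":0,"p":85},"gm":{"sy":21,"th":26,"wmh":64,"zx":57},"ogs":{"aw":74,"b":60,"mkx":87,"r":75},"xmc":[43,8]}
After op 8 (replace /ogs/mkx 76): {"a":{"eh":8,"gla":0,"p":85},"gm":{"sy":21,"th":26,"wmh":64,"zx":57},"ogs":{"aw":74,"b":60,"mkx":76,"r":75},"xmc":[43,8]}
After op 9 (remove /a/p): {"a":{"eh":8,"gla":0},"gm":{"sy":21,"th":26,"wmh":64,"zx":57},"ogs":{"aw":74,"b":60,"mkx":76,"r":75},"xmc":[43,8]}
After op 10 (replace /a/gla 18): {"a":{"eh":8,"gla":18},"gm":{"sy":21,"th":26,"wmh":64,"zx":57},"ogs":{"aw":74,"b":60,"mkx":76,"r":75},"xmc":[43,8]}
After op 11 (add /xmc/1 64): {"a":{"eh":8,"gla":18},"gm":{"sy":21,"th":26,"wmh":64,"zx":57},"ogs":{"aw":74,"b":60,"mkx":76,"r":75},"xmc":[43,64,8]}
After op 12 (add /xmc/3 19): {"a":{"eh":8,"gla":18},"gm":{"sy":21,"th":26,"wmh":64,"zx":57},"ogs":{"aw":74,"b":60,"mkx":76,"r":75},"xmc":[43,64,8,19]}
After op 13 (add /a/cf 36): {"a":{"cf":36,"eh":8,"gla":18},"gm":{"sy":21,"th":26,"wmh":64,"zx":57},"ogs":{"aw":74,"b":60,"mkx":76,"r":75},"xmc":[43,64,8,19]}
After op 14 (replace /ogs/b 96): {"a":{"cf":36,"eh":8,"gla":18},"gm":{"sy":21,"th":26,"wmh":64,"zx":57},"ogs":{"aw":74,"b":96,"mkx":76,"r":75},"xmc":[43,64,8,19]}
After op 15 (replace /ogs/mkx 51): {"a":{"cf":36,"eh":8,"gla":18},"gm":{"sy":21,"th":26,"wmh":64,"zx":57},"ogs":{"aw":74,"b":96,"mkx":51,"r":75},"xmc":[43,64,8,19]}
After op 16 (remove /xmc): {"a":{"cf":36,"eh":8,"gla":18},"gm":{"sy":21,"th":26,"wmh":64,"zx":57},"ogs":{"aw":74,"b":96,"mkx":51,"r":75}}
After op 17 (add /ogs/ez 59): {"a":{"cf":36,"eh":8,"gla":18},"gm":{"sy":21,"th":26,"wmh":64,"zx":57},"ogs":{"aw":74,"b":96,"ez":59,"mkx":51,"r":75}}
After op 18 (replace /a/gla 4): {"a":{"cf":36,"eh":8,"gla":4},"gm":{"sy":21,"th":26,"wmh":64,"zx":57},"ogs":{"aw":74,"b":96,"ez":59,"mkx":51,"r":75}}
After op 19 (remove /a): {"gm":{"sy":21,"th":26,"wmh":64,"zx":57},"ogs":{"aw":74,"b":96,"ez":59,"mkx":51,"r":75}}
After op 20 (replace /ogs 94): {"gm":{"sy":21,"th":26,"wmh":64,"zx":57},"ogs":94}
After op 21 (replace /gm 60): {"gm":60,"ogs":94}
After op 22 (add /gm 50): {"gm":50,"ogs":94}
After op 23 (remove /ogs): {"gm":50}
After op 24 (replace /gm 80): {"gm":80}
Value at /gm: 80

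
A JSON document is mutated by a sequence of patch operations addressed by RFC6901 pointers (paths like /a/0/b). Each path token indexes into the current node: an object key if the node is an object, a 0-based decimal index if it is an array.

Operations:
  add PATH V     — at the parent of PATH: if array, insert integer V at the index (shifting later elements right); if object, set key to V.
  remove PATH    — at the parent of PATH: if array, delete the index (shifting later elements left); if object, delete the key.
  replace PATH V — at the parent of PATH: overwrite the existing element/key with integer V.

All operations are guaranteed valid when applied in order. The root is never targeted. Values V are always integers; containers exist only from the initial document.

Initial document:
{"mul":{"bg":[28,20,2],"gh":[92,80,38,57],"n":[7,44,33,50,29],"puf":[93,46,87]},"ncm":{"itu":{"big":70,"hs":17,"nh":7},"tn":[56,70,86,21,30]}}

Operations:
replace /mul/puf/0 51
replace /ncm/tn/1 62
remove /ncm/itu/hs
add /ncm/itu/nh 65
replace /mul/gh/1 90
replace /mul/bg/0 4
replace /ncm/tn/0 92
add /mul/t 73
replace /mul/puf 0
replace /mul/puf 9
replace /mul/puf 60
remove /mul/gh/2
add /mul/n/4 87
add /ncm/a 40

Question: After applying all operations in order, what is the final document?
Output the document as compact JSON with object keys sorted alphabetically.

Answer: {"mul":{"bg":[4,20,2],"gh":[92,90,57],"n":[7,44,33,50,87,29],"puf":60,"t":73},"ncm":{"a":40,"itu":{"big":70,"nh":65},"tn":[92,62,86,21,30]}}

Derivation:
After op 1 (replace /mul/puf/0 51): {"mul":{"bg":[28,20,2],"gh":[92,80,38,57],"n":[7,44,33,50,29],"puf":[51,46,87]},"ncm":{"itu":{"big":70,"hs":17,"nh":7},"tn":[56,70,86,21,30]}}
After op 2 (replace /ncm/tn/1 62): {"mul":{"bg":[28,20,2],"gh":[92,80,38,57],"n":[7,44,33,50,29],"puf":[51,46,87]},"ncm":{"itu":{"big":70,"hs":17,"nh":7},"tn":[56,62,86,21,30]}}
After op 3 (remove /ncm/itu/hs): {"mul":{"bg":[28,20,2],"gh":[92,80,38,57],"n":[7,44,33,50,29],"puf":[51,46,87]},"ncm":{"itu":{"big":70,"nh":7},"tn":[56,62,86,21,30]}}
After op 4 (add /ncm/itu/nh 65): {"mul":{"bg":[28,20,2],"gh":[92,80,38,57],"n":[7,44,33,50,29],"puf":[51,46,87]},"ncm":{"itu":{"big":70,"nh":65},"tn":[56,62,86,21,30]}}
After op 5 (replace /mul/gh/1 90): {"mul":{"bg":[28,20,2],"gh":[92,90,38,57],"n":[7,44,33,50,29],"puf":[51,46,87]},"ncm":{"itu":{"big":70,"nh":65},"tn":[56,62,86,21,30]}}
After op 6 (replace /mul/bg/0 4): {"mul":{"bg":[4,20,2],"gh":[92,90,38,57],"n":[7,44,33,50,29],"puf":[51,46,87]},"ncm":{"itu":{"big":70,"nh":65},"tn":[56,62,86,21,30]}}
After op 7 (replace /ncm/tn/0 92): {"mul":{"bg":[4,20,2],"gh":[92,90,38,57],"n":[7,44,33,50,29],"puf":[51,46,87]},"ncm":{"itu":{"big":70,"nh":65},"tn":[92,62,86,21,30]}}
After op 8 (add /mul/t 73): {"mul":{"bg":[4,20,2],"gh":[92,90,38,57],"n":[7,44,33,50,29],"puf":[51,46,87],"t":73},"ncm":{"itu":{"big":70,"nh":65},"tn":[92,62,86,21,30]}}
After op 9 (replace /mul/puf 0): {"mul":{"bg":[4,20,2],"gh":[92,90,38,57],"n":[7,44,33,50,29],"puf":0,"t":73},"ncm":{"itu":{"big":70,"nh":65},"tn":[92,62,86,21,30]}}
After op 10 (replace /mul/puf 9): {"mul":{"bg":[4,20,2],"gh":[92,90,38,57],"n":[7,44,33,50,29],"puf":9,"t":73},"ncm":{"itu":{"big":70,"nh":65},"tn":[92,62,86,21,30]}}
After op 11 (replace /mul/puf 60): {"mul":{"bg":[4,20,2],"gh":[92,90,38,57],"n":[7,44,33,50,29],"puf":60,"t":73},"ncm":{"itu":{"big":70,"nh":65},"tn":[92,62,86,21,30]}}
After op 12 (remove /mul/gh/2): {"mul":{"bg":[4,20,2],"gh":[92,90,57],"n":[7,44,33,50,29],"puf":60,"t":73},"ncm":{"itu":{"big":70,"nh":65},"tn":[92,62,86,21,30]}}
After op 13 (add /mul/n/4 87): {"mul":{"bg":[4,20,2],"gh":[92,90,57],"n":[7,44,33,50,87,29],"puf":60,"t":73},"ncm":{"itu":{"big":70,"nh":65},"tn":[92,62,86,21,30]}}
After op 14 (add /ncm/a 40): {"mul":{"bg":[4,20,2],"gh":[92,90,57],"n":[7,44,33,50,87,29],"puf":60,"t":73},"ncm":{"a":40,"itu":{"big":70,"nh":65},"tn":[92,62,86,21,30]}}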